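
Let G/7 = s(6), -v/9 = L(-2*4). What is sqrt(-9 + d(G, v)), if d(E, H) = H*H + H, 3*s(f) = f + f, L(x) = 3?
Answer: 3*sqrt(77) ≈ 26.325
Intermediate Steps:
s(f) = 2*f/3 (s(f) = (f + f)/3 = (2*f)/3 = 2*f/3)
v = -27 (v = -9*3 = -27)
G = 28 (G = 7*((2/3)*6) = 7*4 = 28)
d(E, H) = H + H**2 (d(E, H) = H**2 + H = H + H**2)
sqrt(-9 + d(G, v)) = sqrt(-9 - 27*(1 - 27)) = sqrt(-9 - 27*(-26)) = sqrt(-9 + 702) = sqrt(693) = 3*sqrt(77)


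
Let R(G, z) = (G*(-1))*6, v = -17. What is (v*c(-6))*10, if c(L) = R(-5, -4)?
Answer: -5100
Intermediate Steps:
R(G, z) = -6*G (R(G, z) = -G*6 = -6*G)
c(L) = 30 (c(L) = -6*(-5) = 30)
(v*c(-6))*10 = -17*30*10 = -510*10 = -5100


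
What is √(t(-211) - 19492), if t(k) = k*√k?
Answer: √(-19492 - 211*I*√211) ≈ 10.943 - 140.04*I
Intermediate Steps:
t(k) = k^(3/2)
√(t(-211) - 19492) = √((-211)^(3/2) - 19492) = √(-211*I*√211 - 19492) = √(-19492 - 211*I*√211)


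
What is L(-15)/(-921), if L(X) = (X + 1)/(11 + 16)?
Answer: 14/24867 ≈ 0.00056299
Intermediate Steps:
L(X) = 1/27 + X/27 (L(X) = (1 + X)/27 = (1 + X)*(1/27) = 1/27 + X/27)
L(-15)/(-921) = (1/27 + (1/27)*(-15))/(-921) = (1/27 - 5/9)*(-1/921) = -14/27*(-1/921) = 14/24867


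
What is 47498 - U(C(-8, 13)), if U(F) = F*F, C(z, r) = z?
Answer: 47434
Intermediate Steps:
U(F) = F²
47498 - U(C(-8, 13)) = 47498 - 1*(-8)² = 47498 - 1*64 = 47498 - 64 = 47434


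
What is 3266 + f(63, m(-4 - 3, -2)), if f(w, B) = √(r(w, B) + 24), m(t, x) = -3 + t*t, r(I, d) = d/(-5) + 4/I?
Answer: 3266 + √163870/105 ≈ 3269.9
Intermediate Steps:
r(I, d) = 4/I - d/5 (r(I, d) = d*(-⅕) + 4/I = -d/5 + 4/I = 4/I - d/5)
m(t, x) = -3 + t²
f(w, B) = √(24 + 4/w - B/5) (f(w, B) = √((4/w - B/5) + 24) = √(24 + 4/w - B/5))
3266 + f(63, m(-4 - 3, -2)) = 3266 + √(600 - 5*(-3 + (-4 - 3)²) + 100/63)/5 = 3266 + √(600 - 5*(-3 + (-7)²) + 100*(1/63))/5 = 3266 + √(600 - 5*(-3 + 49) + 100/63)/5 = 3266 + √(600 - 5*46 + 100/63)/5 = 3266 + √(600 - 230 + 100/63)/5 = 3266 + √(23410/63)/5 = 3266 + (√163870/21)/5 = 3266 + √163870/105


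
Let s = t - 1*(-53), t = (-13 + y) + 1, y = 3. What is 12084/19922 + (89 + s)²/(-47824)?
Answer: 2301071/9721936 ≈ 0.23669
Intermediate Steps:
t = -9 (t = (-13 + 3) + 1 = -10 + 1 = -9)
s = 44 (s = -9 - 1*(-53) = -9 + 53 = 44)
12084/19922 + (89 + s)²/(-47824) = 12084/19922 + (89 + 44)²/(-47824) = 12084*(1/19922) + 133²*(-1/47824) = 6042/9961 + 17689*(-1/47824) = 6042/9961 - 361/976 = 2301071/9721936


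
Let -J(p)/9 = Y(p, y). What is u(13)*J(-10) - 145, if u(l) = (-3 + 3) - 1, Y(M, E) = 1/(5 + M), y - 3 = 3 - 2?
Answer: -734/5 ≈ -146.80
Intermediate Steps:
y = 4 (y = 3 + (3 - 2) = 3 + 1 = 4)
J(p) = -9/(5 + p)
u(l) = -1 (u(l) = 0 - 1 = -1)
u(13)*J(-10) - 145 = -(-9)/(5 - 10) - 145 = -(-9)/(-5) - 145 = -(-9)*(-1)/5 - 145 = -1*9/5 - 145 = -9/5 - 145 = -734/5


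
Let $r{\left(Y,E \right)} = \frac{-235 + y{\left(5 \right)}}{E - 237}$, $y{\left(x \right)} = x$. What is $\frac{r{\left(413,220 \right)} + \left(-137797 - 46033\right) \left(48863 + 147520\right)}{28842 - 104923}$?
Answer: $\frac{613718476900}{1293377} \approx 4.7451 \cdot 10^{5}$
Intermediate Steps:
$r{\left(Y,E \right)} = - \frac{230}{-237 + E}$ ($r{\left(Y,E \right)} = \frac{-235 + 5}{E - 237} = - \frac{230}{-237 + E}$)
$\frac{r{\left(413,220 \right)} + \left(-137797 - 46033\right) \left(48863 + 147520\right)}{28842 - 104923} = \frac{- \frac{230}{-237 + 220} + \left(-137797 - 46033\right) \left(48863 + 147520\right)}{28842 - 104923} = \frac{- \frac{230}{-17} - 36101086890}{-76081} = \left(\left(-230\right) \left(- \frac{1}{17}\right) - 36101086890\right) \left(- \frac{1}{76081}\right) = \left(\frac{230}{17} - 36101086890\right) \left(- \frac{1}{76081}\right) = \left(- \frac{613718476900}{17}\right) \left(- \frac{1}{76081}\right) = \frac{613718476900}{1293377}$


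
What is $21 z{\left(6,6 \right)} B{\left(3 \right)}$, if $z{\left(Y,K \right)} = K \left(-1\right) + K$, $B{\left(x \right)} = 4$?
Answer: $0$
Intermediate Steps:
$z{\left(Y,K \right)} = 0$ ($z{\left(Y,K \right)} = - K + K = 0$)
$21 z{\left(6,6 \right)} B{\left(3 \right)} = 21 \cdot 0 \cdot 4 = 0 \cdot 4 = 0$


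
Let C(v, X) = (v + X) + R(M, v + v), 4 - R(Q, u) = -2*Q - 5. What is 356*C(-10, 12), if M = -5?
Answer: 356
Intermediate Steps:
R(Q, u) = 9 + 2*Q (R(Q, u) = 4 - (-2*Q - 5) = 4 - (-5 - 2*Q) = 4 + (5 + 2*Q) = 9 + 2*Q)
C(v, X) = -1 + X + v (C(v, X) = (v + X) + (9 + 2*(-5)) = (X + v) + (9 - 10) = (X + v) - 1 = -1 + X + v)
356*C(-10, 12) = 356*(-1 + 12 - 10) = 356*1 = 356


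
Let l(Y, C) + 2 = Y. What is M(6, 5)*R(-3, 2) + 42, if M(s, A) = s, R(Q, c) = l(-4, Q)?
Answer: 6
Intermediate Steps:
l(Y, C) = -2 + Y
R(Q, c) = -6 (R(Q, c) = -2 - 4 = -6)
M(6, 5)*R(-3, 2) + 42 = 6*(-6) + 42 = -36 + 42 = 6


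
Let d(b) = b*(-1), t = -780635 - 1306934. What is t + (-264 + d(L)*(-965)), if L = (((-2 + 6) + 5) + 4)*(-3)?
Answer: -2125468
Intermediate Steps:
L = -39 (L = ((4 + 5) + 4)*(-3) = (9 + 4)*(-3) = 13*(-3) = -39)
t = -2087569
d(b) = -b
t + (-264 + d(L)*(-965)) = -2087569 + (-264 - 1*(-39)*(-965)) = -2087569 + (-264 + 39*(-965)) = -2087569 + (-264 - 37635) = -2087569 - 37899 = -2125468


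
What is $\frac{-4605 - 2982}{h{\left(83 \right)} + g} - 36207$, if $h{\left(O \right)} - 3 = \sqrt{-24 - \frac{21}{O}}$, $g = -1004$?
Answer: $- \frac{273694263741}{7560736} + \frac{7587 i \sqrt{167079}}{83168096} \approx -36199.0 + 0.037288 i$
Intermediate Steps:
$h{\left(O \right)} = 3 + \sqrt{-24 - \frac{21}{O}}$
$\frac{-4605 - 2982}{h{\left(83 \right)} + g} - 36207 = \frac{-4605 - 2982}{\left(3 + \sqrt{-24 - \frac{21}{83}}\right) - 1004} - 36207 = - \frac{7587}{\left(3 + \sqrt{-24 - \frac{21}{83}}\right) - 1004} - 36207 = - \frac{7587}{\left(3 + \sqrt{- \frac{2013}{83}}\right) - 1004} - 36207 = - \frac{7587}{\left(3 + \frac{i \sqrt{167079}}{83}\right) - 1004} - 36207 = - \frac{7587}{-1001 + \frac{i \sqrt{167079}}{83}} - 36207 = -36207 - \frac{7587}{-1001 + \frac{i \sqrt{167079}}{83}}$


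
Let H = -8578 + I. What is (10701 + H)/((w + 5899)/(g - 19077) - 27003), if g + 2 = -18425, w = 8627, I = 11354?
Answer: -252720704/506367519 ≈ -0.49909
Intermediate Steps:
g = -18427 (g = -2 - 18425 = -18427)
H = 2776 (H = -8578 + 11354 = 2776)
(10701 + H)/((w + 5899)/(g - 19077) - 27003) = (10701 + 2776)/((8627 + 5899)/(-18427 - 19077) - 27003) = 13477/(14526/(-37504) - 27003) = 13477/(14526*(-1/37504) - 27003) = 13477/(-7263/18752 - 27003) = 13477/(-506367519/18752) = 13477*(-18752/506367519) = -252720704/506367519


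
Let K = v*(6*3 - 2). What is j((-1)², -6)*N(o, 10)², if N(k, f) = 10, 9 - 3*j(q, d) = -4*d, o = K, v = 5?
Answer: -500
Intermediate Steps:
K = 80 (K = 5*(6*3 - 2) = 5*(18 - 2) = 5*16 = 80)
o = 80
j(q, d) = 3 + 4*d/3 (j(q, d) = 3 - (-4)*d/3 = 3 + 4*d/3)
j((-1)², -6)*N(o, 10)² = (3 + (4/3)*(-6))*10² = (3 - 8)*100 = -5*100 = -500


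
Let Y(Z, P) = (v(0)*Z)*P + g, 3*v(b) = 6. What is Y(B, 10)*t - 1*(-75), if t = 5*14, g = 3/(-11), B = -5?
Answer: -76385/11 ≈ -6944.1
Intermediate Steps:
v(b) = 2 (v(b) = (1/3)*6 = 2)
g = -3/11 (g = 3*(-1/11) = -3/11 ≈ -0.27273)
Y(Z, P) = -3/11 + 2*P*Z (Y(Z, P) = (2*Z)*P - 3/11 = 2*P*Z - 3/11 = -3/11 + 2*P*Z)
t = 70
Y(B, 10)*t - 1*(-75) = (-3/11 + 2*10*(-5))*70 - 1*(-75) = (-3/11 - 100)*70 + 75 = -1103/11*70 + 75 = -77210/11 + 75 = -76385/11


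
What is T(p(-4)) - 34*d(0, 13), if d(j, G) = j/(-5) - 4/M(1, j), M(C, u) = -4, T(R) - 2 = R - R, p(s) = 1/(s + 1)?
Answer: -32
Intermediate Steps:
p(s) = 1/(1 + s)
T(R) = 2 (T(R) = 2 + (R - R) = 2 + 0 = 2)
d(j, G) = 1 - j/5 (d(j, G) = j/(-5) - 4/(-4) = j*(-⅕) - 4*(-¼) = -j/5 + 1 = 1 - j/5)
T(p(-4)) - 34*d(0, 13) = 2 - 34*(1 - ⅕*0) = 2 - 34*(1 + 0) = 2 - 34*1 = 2 - 34 = -32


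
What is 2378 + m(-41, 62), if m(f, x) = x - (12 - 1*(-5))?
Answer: 2423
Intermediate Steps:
m(f, x) = -17 + x (m(f, x) = x - (12 + 5) = x - 1*17 = x - 17 = -17 + x)
2378 + m(-41, 62) = 2378 + (-17 + 62) = 2378 + 45 = 2423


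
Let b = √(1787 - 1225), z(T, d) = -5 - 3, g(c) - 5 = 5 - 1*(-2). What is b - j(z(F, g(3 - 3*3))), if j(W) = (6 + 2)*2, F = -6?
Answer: -16 + √562 ≈ 7.7065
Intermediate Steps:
g(c) = 12 (g(c) = 5 + (5 - 1*(-2)) = 5 + (5 + 2) = 5 + 7 = 12)
z(T, d) = -8
b = √562 ≈ 23.707
j(W) = 16 (j(W) = 8*2 = 16)
b - j(z(F, g(3 - 3*3))) = √562 - 1*16 = √562 - 16 = -16 + √562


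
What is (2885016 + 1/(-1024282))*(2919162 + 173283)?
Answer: 9138391317847549395/1024282 ≈ 8.9218e+12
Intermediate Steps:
(2885016 + 1/(-1024282))*(2919162 + 173283) = (2885016 - 1/1024282)*3092445 = (2955069958511/1024282)*3092445 = 9138391317847549395/1024282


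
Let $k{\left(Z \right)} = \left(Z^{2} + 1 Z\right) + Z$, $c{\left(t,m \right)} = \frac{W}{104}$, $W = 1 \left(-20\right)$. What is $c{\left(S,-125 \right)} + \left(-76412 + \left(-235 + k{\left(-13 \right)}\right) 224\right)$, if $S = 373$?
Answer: $- \frac{2522525}{26} \approx -97020.0$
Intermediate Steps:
$W = -20$
$c{\left(t,m \right)} = - \frac{5}{26}$ ($c{\left(t,m \right)} = - \frac{20}{104} = \left(-20\right) \frac{1}{104} = - \frac{5}{26}$)
$k{\left(Z \right)} = Z^{2} + 2 Z$ ($k{\left(Z \right)} = \left(Z^{2} + Z\right) + Z = \left(Z + Z^{2}\right) + Z = Z^{2} + 2 Z$)
$c{\left(S,-125 \right)} + \left(-76412 + \left(-235 + k{\left(-13 \right)}\right) 224\right) = - \frac{5}{26} - \left(76412 - \left(-235 - 13 \left(2 - 13\right)\right) 224\right) = - \frac{5}{26} - \left(76412 - \left(-235 - -143\right) 224\right) = - \frac{5}{26} - \left(76412 - \left(-235 + 143\right) 224\right) = - \frac{5}{26} - 97020 = - \frac{2522525}{26}$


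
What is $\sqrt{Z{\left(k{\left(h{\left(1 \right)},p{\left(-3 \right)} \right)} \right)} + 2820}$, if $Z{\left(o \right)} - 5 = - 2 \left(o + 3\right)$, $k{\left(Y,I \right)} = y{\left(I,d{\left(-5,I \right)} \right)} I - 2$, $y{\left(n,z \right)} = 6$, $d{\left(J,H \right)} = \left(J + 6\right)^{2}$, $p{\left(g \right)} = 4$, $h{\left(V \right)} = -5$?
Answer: $5 \sqrt{111} \approx 52.678$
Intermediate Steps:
$d{\left(J,H \right)} = \left(6 + J\right)^{2}$
$k{\left(Y,I \right)} = -2 + 6 I$ ($k{\left(Y,I \right)} = 6 I - 2 = -2 + 6 I$)
$Z{\left(o \right)} = -1 - 2 o$ ($Z{\left(o \right)} = 5 - 2 \left(o + 3\right) = 5 - 2 \left(3 + o\right) = 5 - \left(6 + 2 o\right) = -1 - 2 o$)
$\sqrt{Z{\left(k{\left(h{\left(1 \right)},p{\left(-3 \right)} \right)} \right)} + 2820} = \sqrt{\left(-1 - 2 \left(-2 + 6 \cdot 4\right)\right) + 2820} = \sqrt{\left(-1 - 2 \left(-2 + 24\right)\right) + 2820} = \sqrt{\left(-1 - 44\right) + 2820} = \sqrt{-45 + 2820} = \sqrt{2775} = 5 \sqrt{111}$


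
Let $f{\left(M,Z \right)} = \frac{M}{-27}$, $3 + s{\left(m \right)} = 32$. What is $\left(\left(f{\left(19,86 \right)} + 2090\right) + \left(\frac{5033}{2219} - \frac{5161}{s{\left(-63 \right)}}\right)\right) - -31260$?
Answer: $\frac{8234052161}{248211} \approx 33174.0$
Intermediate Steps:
$s{\left(m \right)} = 29$ ($s{\left(m \right)} = -3 + 32 = 29$)
$f{\left(M,Z \right)} = - \frac{M}{27}$ ($f{\left(M,Z \right)} = M \left(- \frac{1}{27}\right) = - \frac{M}{27}$)
$\left(\left(f{\left(19,86 \right)} + 2090\right) + \left(\frac{5033}{2219} - \frac{5161}{s{\left(-63 \right)}}\right)\right) - -31260 = \left(\left(\left(- \frac{1}{27}\right) 19 + 2090\right) + \left(\frac{5033}{2219} - \frac{5161}{29}\right)\right) - -31260 = \left(\left(- \frac{19}{27} + 2090\right) + \left(5033 \cdot \frac{1}{2219} - \frac{5161}{29}\right)\right) + 31260 = \left(\frac{56411}{27} + \left(\frac{719}{317} - \frac{5161}{29}\right)\right) + 31260 = \left(\frac{56411}{27} - \frac{1615186}{9193}\right) + 31260 = \frac{474976301}{248211} + 31260 = \frac{8234052161}{248211}$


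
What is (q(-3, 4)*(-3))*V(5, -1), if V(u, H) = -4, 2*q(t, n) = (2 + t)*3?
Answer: -18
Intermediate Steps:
q(t, n) = 3 + 3*t/2 (q(t, n) = ((2 + t)*3)/2 = (6 + 3*t)/2 = 3 + 3*t/2)
(q(-3, 4)*(-3))*V(5, -1) = ((3 + (3/2)*(-3))*(-3))*(-4) = ((3 - 9/2)*(-3))*(-4) = -3/2*(-3)*(-4) = (9/2)*(-4) = -18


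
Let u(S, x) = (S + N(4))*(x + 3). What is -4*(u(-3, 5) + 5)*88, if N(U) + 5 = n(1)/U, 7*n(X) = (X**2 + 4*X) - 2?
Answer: 143264/7 ≈ 20466.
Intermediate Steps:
n(X) = -2/7 + X**2/7 + 4*X/7 (n(X) = ((X**2 + 4*X) - 2)/7 = (-2 + X**2 + 4*X)/7 = -2/7 + X**2/7 + 4*X/7)
N(U) = -5 + 3/(7*U) (N(U) = -5 + (-2/7 + (1/7)*1**2 + (4/7)*1)/U = -5 + (-2/7 + (1/7)*1 + 4/7)/U = -5 + (-2/7 + 1/7 + 4/7)/U = -5 + 3/(7*U))
u(S, x) = (3 + x)*(-137/28 + S) (u(S, x) = (S + (-5 + (3/7)/4))*(x + 3) = (S + (-5 + (3/7)*(1/4)))*(3 + x) = (S + (-5 + 3/28))*(3 + x) = (S - 137/28)*(3 + x) = (-137/28 + S)*(3 + x) = (3 + x)*(-137/28 + S))
-4*(u(-3, 5) + 5)*88 = -4*((-411/28 + 3*(-3) - 137/28*5 - 3*5) + 5)*88 = -4*((-411/28 - 9 - 685/28 - 15) + 5)*88 = -4*(-442/7 + 5)*88 = -4*(-407/7)*88 = (1628/7)*88 = 143264/7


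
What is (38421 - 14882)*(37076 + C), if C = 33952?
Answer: 1671928092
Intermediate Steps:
(38421 - 14882)*(37076 + C) = (38421 - 14882)*(37076 + 33952) = 23539*71028 = 1671928092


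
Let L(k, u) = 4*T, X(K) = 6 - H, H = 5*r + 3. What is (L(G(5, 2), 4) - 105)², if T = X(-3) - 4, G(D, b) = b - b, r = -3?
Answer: 2401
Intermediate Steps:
G(D, b) = 0
H = -12 (H = 5*(-3) + 3 = -15 + 3 = -12)
X(K) = 18 (X(K) = 6 - 1*(-12) = 6 + 12 = 18)
T = 14 (T = 18 - 4 = 14)
L(k, u) = 56 (L(k, u) = 4*14 = 56)
(L(G(5, 2), 4) - 105)² = (56 - 105)² = (-49)² = 2401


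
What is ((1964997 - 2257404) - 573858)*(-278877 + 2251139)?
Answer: -1708501541430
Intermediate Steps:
((1964997 - 2257404) - 573858)*(-278877 + 2251139) = (-292407 - 573858)*1972262 = -866265*1972262 = -1708501541430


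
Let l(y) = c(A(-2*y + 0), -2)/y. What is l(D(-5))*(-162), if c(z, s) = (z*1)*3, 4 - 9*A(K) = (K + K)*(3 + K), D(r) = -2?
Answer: -1404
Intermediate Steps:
A(K) = 4/9 - 2*K*(3 + K)/9 (A(K) = 4/9 - (K + K)*(3 + K)/9 = 4/9 - 2*K*(3 + K)/9)
c(z, s) = 3*z (c(z, s) = z*3 = 3*z)
l(y) = (4/3 + 4*y - 8*y**2/3)/y (l(y) = (3*(4/9 - 2*(-2*y + 0)/3 - 2*(-2*y + 0)**2/9))/y = (3*(4/9 - (-4)*y/3 - 2*4*y**2/9))/y = (3*(4/9 + 4*y/3 - 8*y**2/9))/y = (3*(4/9 - 8*y**2/9 + 4*y/3))/y = (4/3 + 4*y - 8*y**2/3)/y)
l(D(-5))*(-162) = (4 - 8/3*(-2) + (4/3)/(-2))*(-162) = (4 + 16/3 + (4/3)*(-1/2))*(-162) = (4 + 16/3 - 2/3)*(-162) = (26/3)*(-162) = -1404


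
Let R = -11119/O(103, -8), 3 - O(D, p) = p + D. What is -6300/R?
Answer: -579600/11119 ≈ -52.127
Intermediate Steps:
O(D, p) = 3 - D - p (O(D, p) = 3 - (p + D) = 3 - (D + p) = 3 + (-D - p) = 3 - D - p)
R = 11119/92 (R = -11119/(3 - 1*103 - 1*(-8)) = -11119/(3 - 103 + 8) = -11119/(-92) = -11119*(-1/92) = 11119/92 ≈ 120.86)
-6300/R = -6300/11119/92 = -6300*92/11119 = -579600/11119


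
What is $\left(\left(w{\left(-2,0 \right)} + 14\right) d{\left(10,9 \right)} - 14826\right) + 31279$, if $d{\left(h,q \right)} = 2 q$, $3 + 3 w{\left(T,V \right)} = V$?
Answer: $16687$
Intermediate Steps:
$w{\left(T,V \right)} = -1 + \frac{V}{3}$
$\left(\left(w{\left(-2,0 \right)} + 14\right) d{\left(10,9 \right)} - 14826\right) + 31279 = \left(\left(\left(-1 + \frac{1}{3} \cdot 0\right) + 14\right) 2 \cdot 9 - 14826\right) + 31279 = \left(\left(\left(-1 + 0\right) + 14\right) 18 - 14826\right) + 31279 = \left(\left(-1 + 14\right) 18 - 14826\right) + 31279 = \left(13 \cdot 18 - 14826\right) + 31279 = \left(234 - 14826\right) + 31279 = -14592 + 31279 = 16687$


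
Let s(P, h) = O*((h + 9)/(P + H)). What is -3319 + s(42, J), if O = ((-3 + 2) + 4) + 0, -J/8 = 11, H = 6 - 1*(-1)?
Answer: -162868/49 ≈ -3323.8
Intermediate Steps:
H = 7 (H = 6 + 1 = 7)
J = -88 (J = -8*11 = -88)
O = 3 (O = (-1 + 4) + 0 = 3 + 0 = 3)
s(P, h) = 3*(9 + h)/(7 + P) (s(P, h) = 3*((h + 9)/(P + 7)) = 3*((9 + h)/(7 + P)) = 3*(9 + h)/(7 + P))
-3319 + s(42, J) = -3319 + 3*(9 - 88)/(7 + 42) = -3319 + 3*(-79)/49 = -3319 + 3*(1/49)*(-79) = -3319 - 237/49 = -162868/49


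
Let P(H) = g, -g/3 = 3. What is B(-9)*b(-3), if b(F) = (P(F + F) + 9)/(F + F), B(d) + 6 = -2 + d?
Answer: 0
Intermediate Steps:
g = -9 (g = -3*3 = -9)
B(d) = -8 + d (B(d) = -6 + (-2 + d) = -8 + d)
P(H) = -9
b(F) = 0 (b(F) = (-9 + 9)/(F + F) = 0/((2*F)) = 0*(1/(2*F)) = 0)
B(-9)*b(-3) = (-8 - 9)*0 = -17*0 = 0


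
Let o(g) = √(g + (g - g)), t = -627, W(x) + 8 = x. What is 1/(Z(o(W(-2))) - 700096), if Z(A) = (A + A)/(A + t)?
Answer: -68808760331/48172737869191306 + 627*I*√10/96345475738382612 ≈ -1.4284e-6 + 2.058e-14*I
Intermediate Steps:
W(x) = -8 + x
o(g) = √g (o(g) = √(g + 0) = √g)
Z(A) = 2*A/(-627 + A) (Z(A) = (A + A)/(A - 627) = (2*A)/(-627 + A) = 2*A/(-627 + A))
1/(Z(o(W(-2))) - 700096) = 1/(2*√(-8 - 2)/(-627 + √(-8 - 2)) - 700096) = 1/(2*√(-10)/(-627 + √(-10)) - 700096) = 1/(2*(I*√10)/(-627 + I*√10) - 700096) = 1/(2*I*√10/(-627 + I*√10) - 700096) = 1/(-700096 + 2*I*√10/(-627 + I*√10))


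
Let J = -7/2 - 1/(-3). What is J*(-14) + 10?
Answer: 163/3 ≈ 54.333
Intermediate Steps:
J = -19/6 (J = -7*½ - 1*(-⅓) = -7/2 + ⅓ = -19/6 ≈ -3.1667)
J*(-14) + 10 = -19/6*(-14) + 10 = 133/3 + 10 = 163/3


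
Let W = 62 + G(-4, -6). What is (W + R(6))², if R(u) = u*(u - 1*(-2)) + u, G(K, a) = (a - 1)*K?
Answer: 20736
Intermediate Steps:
G(K, a) = K*(-1 + a) (G(K, a) = (-1 + a)*K = K*(-1 + a))
R(u) = u + u*(2 + u) (R(u) = u*(u + 2) + u = u*(2 + u) + u = u + u*(2 + u))
W = 90 (W = 62 - 4*(-1 - 6) = 62 - 4*(-7) = 62 + 28 = 90)
(W + R(6))² = (90 + 6*(3 + 6))² = (90 + 6*9)² = (90 + 54)² = 144² = 20736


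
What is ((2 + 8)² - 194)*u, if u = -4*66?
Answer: 24816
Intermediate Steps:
u = -264
((2 + 8)² - 194)*u = ((2 + 8)² - 194)*(-264) = (10² - 194)*(-264) = (100 - 194)*(-264) = -94*(-264) = 24816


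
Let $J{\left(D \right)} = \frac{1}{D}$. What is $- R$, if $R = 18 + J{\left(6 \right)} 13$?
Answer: $- \frac{121}{6} \approx -20.167$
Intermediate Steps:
$R = \frac{121}{6}$ ($R = 18 + \frac{1}{6} \cdot 13 = 18 + \frac{13}{6} = \frac{121}{6} \approx 20.167$)
$- R = \left(-1\right) \frac{121}{6} = - \frac{121}{6}$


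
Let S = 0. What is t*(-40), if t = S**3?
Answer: 0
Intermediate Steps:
t = 0 (t = 0**3 = 0)
t*(-40) = 0*(-40) = 0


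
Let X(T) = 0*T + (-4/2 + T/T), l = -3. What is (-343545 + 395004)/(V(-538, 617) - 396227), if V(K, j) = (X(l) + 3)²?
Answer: -51459/396223 ≈ -0.12987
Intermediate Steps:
X(T) = -1 (X(T) = 0 + (-4*½ + 1) = 0 + (-2 + 1) = 0 - 1 = -1)
V(K, j) = 4 (V(K, j) = (-1 + 3)² = 2² = 4)
(-343545 + 395004)/(V(-538, 617) - 396227) = (-343545 + 395004)/(4 - 396227) = 51459/(-396223) = 51459*(-1/396223) = -51459/396223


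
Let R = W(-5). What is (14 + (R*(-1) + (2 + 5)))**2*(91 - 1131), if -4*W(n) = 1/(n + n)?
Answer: -9150973/20 ≈ -4.5755e+5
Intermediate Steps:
W(n) = -1/(8*n) (W(n) = -1/(4*(n + n)) = -1/(2*n)/4 = -1/(8*n))
R = 1/40 (R = -1/8/(-5) = -1/8*(-1/5) = 1/40 ≈ 0.025000)
(14 + (R*(-1) + (2 + 5)))**2*(91 - 1131) = (14 + ((1/40)*(-1) + (2 + 5)))**2*(91 - 1131) = (14 + (-1/40 + 7))**2*(-1040) = (14 + 279/40)**2*(-1040) = (839/40)**2*(-1040) = (703921/1600)*(-1040) = -9150973/20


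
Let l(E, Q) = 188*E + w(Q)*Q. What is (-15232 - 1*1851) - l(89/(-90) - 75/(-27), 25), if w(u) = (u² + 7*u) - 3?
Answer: -1680494/45 ≈ -37344.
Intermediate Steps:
w(u) = -3 + u² + 7*u
l(E, Q) = 188*E + Q*(-3 + Q² + 7*Q) (l(E, Q) = 188*E + (-3 + Q² + 7*Q)*Q = 188*E + Q*(-3 + Q² + 7*Q))
(-15232 - 1*1851) - l(89/(-90) - 75/(-27), 25) = (-15232 - 1*1851) - (188*(89/(-90) - 75/(-27)) + 25*(-3 + 25² + 7*25)) = (-15232 - 1851) - (188*(89*(-1/90) - 75*(-1/27)) + 25*(-3 + 625 + 175)) = -17083 - (188*(-89/90 + 25/9) + 25*797) = -17083 - (188*(161/90) + 19925) = -17083 - (15134/45 + 19925) = -17083 - 1*911759/45 = -17083 - 911759/45 = -1680494/45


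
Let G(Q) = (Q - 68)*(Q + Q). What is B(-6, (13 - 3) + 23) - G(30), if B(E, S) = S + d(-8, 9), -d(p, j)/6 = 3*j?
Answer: 2151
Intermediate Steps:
d(p, j) = -18*j
G(Q) = 2*Q*(-68 + Q) (G(Q) = (-68 + Q)*(2*Q) = 2*Q*(-68 + Q))
B(E, S) = -162 + S (B(E, S) = S - 18*9 = S - 162 = -162 + S)
B(-6, (13 - 3) + 23) - G(30) = (-162 + ((13 - 3) + 23)) - 2*30*(-68 + 30) = (-162 + (10 + 23)) - 2*30*(-38) = (-162 + 33) - 1*(-2280) = -129 + 2280 = 2151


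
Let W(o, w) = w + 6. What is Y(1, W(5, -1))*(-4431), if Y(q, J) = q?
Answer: -4431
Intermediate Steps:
W(o, w) = 6 + w
Y(1, W(5, -1))*(-4431) = 1*(-4431) = -4431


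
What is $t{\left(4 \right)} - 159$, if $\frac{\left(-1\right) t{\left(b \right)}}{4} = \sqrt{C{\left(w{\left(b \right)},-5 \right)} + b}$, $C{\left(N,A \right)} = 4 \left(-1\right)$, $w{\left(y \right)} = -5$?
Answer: $-159$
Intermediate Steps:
$C{\left(N,A \right)} = -4$
$t{\left(b \right)} = - 4 \sqrt{-4 + b}$
$t{\left(4 \right)} - 159 = - 4 \sqrt{-4 + 4} - 159 = - 4 \sqrt{0} - 159 = \left(-4\right) 0 - 159 = 0 - 159 = -159$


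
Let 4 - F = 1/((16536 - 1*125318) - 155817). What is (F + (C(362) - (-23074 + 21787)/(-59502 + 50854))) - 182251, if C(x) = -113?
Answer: -417286002968985/2288252152 ≈ -1.8236e+5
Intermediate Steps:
F = 1058397/264599 (F = 4 - 1/((16536 - 1*125318) - 155817) = 4 - 1/((16536 - 125318) - 155817) = 4 - 1/(-108782 - 155817) = 4 - 1/(-264599) = 4 - 1*(-1/264599) = 4 + 1/264599 = 1058397/264599 ≈ 4.0000)
(F + (C(362) - (-23074 + 21787)/(-59502 + 50854))) - 182251 = (1058397/264599 + (-113 - (-23074 + 21787)/(-59502 + 50854))) - 182251 = (1058397/264599 + (-113 - (-1287)/(-8648))) - 182251 = (1058397/264599 + (-113 - (-1287)*(-1)/8648)) - 182251 = (1058397/264599 + (-113 - 1*1287/8648)) - 182251 = (1058397/264599 + (-113 - 1287/8648)) - 182251 = (1058397/264599 - 978511/8648) - 182251 = -249760014833/2288252152 - 182251 = -417286002968985/2288252152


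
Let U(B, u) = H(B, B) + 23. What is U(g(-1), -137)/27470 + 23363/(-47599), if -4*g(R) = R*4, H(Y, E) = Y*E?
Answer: -320319617/653772265 ≈ -0.48996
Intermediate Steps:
H(Y, E) = E*Y
g(R) = -R (g(R) = -R*4/4 = -R)
U(B, u) = 23 + B² (U(B, u) = B*B + 23 = B² + 23 = 23 + B²)
U(g(-1), -137)/27470 + 23363/(-47599) = (23 + (-1*(-1))²)/27470 + 23363/(-47599) = (23 + 1²)*(1/27470) + 23363*(-1/47599) = (23 + 1)*(1/27470) - 23363/47599 = 24*(1/27470) - 23363/47599 = 12/13735 - 23363/47599 = -320319617/653772265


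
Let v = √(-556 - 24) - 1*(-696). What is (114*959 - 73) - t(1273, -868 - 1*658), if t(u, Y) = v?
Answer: 108557 - 2*I*√145 ≈ 1.0856e+5 - 24.083*I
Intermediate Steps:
v = 696 + 2*I*√145 (v = √(-580) + 696 = 2*I*√145 + 696 = 696 + 2*I*√145 ≈ 696.0 + 24.083*I)
t(u, Y) = 696 + 2*I*√145
(114*959 - 73) - t(1273, -868 - 1*658) = (114*959 - 73) - (696 + 2*I*√145) = (109326 - 73) + (-696 - 2*I*√145) = 109253 + (-696 - 2*I*√145) = 108557 - 2*I*√145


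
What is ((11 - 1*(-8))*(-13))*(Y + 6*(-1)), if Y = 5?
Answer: 247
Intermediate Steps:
((11 - 1*(-8))*(-13))*(Y + 6*(-1)) = ((11 - 1*(-8))*(-13))*(5 + 6*(-1)) = ((11 + 8)*(-13))*(5 - 6) = (19*(-13))*(-1) = -247*(-1) = 247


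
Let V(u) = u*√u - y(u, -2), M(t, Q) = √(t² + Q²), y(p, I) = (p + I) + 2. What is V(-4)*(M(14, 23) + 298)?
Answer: 4*(1 - 2*I)*(298 + 5*√29) ≈ 1299.7 - 2599.4*I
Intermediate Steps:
y(p, I) = 2 + I + p (y(p, I) = (I + p) + 2 = 2 + I + p)
M(t, Q) = √(Q² + t²)
V(u) = u^(3/2) - u (V(u) = u*√u - (2 - 2 + u) = u^(3/2) - u)
V(-4)*(M(14, 23) + 298) = ((-4)^(3/2) - 1*(-4))*(√(23² + 14²) + 298) = (-8*I + 4)*(√(529 + 196) + 298) = (4 - 8*I)*(√725 + 298) = (4 - 8*I)*(5*√29 + 298) = (4 - 8*I)*(298 + 5*√29)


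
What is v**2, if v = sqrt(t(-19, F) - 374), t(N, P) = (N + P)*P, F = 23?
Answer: -282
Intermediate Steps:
t(N, P) = P*(N + P)
v = I*sqrt(282) (v = sqrt(23*(-19 + 23) - 374) = sqrt(23*4 - 374) = sqrt(92 - 374) = sqrt(-282) = I*sqrt(282) ≈ 16.793*I)
v**2 = (I*sqrt(282))**2 = -282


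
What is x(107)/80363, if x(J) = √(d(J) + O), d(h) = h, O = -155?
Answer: 4*I*√3/80363 ≈ 8.6211e-5*I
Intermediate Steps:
x(J) = √(-155 + J) (x(J) = √(J - 155) = √(-155 + J))
x(107)/80363 = √(-155 + 107)/80363 = √(-48)*(1/80363) = (4*I*√3)*(1/80363) = 4*I*√3/80363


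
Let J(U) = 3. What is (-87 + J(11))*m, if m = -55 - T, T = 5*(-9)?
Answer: 840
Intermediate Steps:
T = -45
m = -10 (m = -55 - 1*(-45) = -55 + 45 = -10)
(-87 + J(11))*m = (-87 + 3)*(-10) = -84*(-10) = 840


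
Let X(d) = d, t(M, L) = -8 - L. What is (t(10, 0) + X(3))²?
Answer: 25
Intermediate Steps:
(t(10, 0) + X(3))² = ((-8 - 1*0) + 3)² = ((-8 + 0) + 3)² = (-8 + 3)² = (-5)² = 25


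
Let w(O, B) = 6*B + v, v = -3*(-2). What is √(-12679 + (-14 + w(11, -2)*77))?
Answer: I*√13155 ≈ 114.7*I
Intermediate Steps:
v = 6
w(O, B) = 6 + 6*B (w(O, B) = 6*B + 6 = 6 + 6*B)
√(-12679 + (-14 + w(11, -2)*77)) = √(-12679 + (-14 + (6 + 6*(-2))*77)) = √(-12679 + (-14 + (6 - 12)*77)) = √(-12679 + (-14 - 6*77)) = √(-12679 + (-14 - 462)) = √(-12679 - 476) = √(-13155) = I*√13155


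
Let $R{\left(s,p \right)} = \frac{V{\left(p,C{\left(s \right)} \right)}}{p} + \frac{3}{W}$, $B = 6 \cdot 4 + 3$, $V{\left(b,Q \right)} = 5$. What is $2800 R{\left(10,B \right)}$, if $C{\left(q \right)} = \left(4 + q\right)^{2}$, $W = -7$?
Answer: $- \frac{18400}{27} \approx -681.48$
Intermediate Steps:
$B = 27$ ($B = 24 + 3 = 27$)
$R{\left(s,p \right)} = - \frac{3}{7} + \frac{5}{p}$ ($R{\left(s,p \right)} = \frac{5}{p} + \frac{3}{-7} = \frac{5}{p} + 3 \left(- \frac{1}{7}\right) = \frac{5}{p} - \frac{3}{7} = - \frac{3}{7} + \frac{5}{p}$)
$2800 R{\left(10,B \right)} = 2800 \left(- \frac{3}{7} + \frac{5}{27}\right) = 2800 \left(- \frac{46}{189}\right) = - \frac{18400}{27}$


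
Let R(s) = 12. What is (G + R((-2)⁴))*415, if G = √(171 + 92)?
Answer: 4980 + 415*√263 ≈ 11710.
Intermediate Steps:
G = √263 ≈ 16.217
(G + R((-2)⁴))*415 = (√263 + 12)*415 = (12 + √263)*415 = 4980 + 415*√263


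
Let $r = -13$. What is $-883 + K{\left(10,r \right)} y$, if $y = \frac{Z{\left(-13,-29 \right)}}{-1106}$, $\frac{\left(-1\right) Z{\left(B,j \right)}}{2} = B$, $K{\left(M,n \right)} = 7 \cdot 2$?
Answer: $- \frac{69783}{79} \approx -883.33$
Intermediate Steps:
$K{\left(M,n \right)} = 14$
$Z{\left(B,j \right)} = - 2 B$
$y = - \frac{13}{553}$ ($y = \frac{\left(-2\right) \left(-13\right)}{-1106} = 26 \left(- \frac{1}{1106}\right) = - \frac{13}{553} \approx -0.023508$)
$-883 + K{\left(10,r \right)} y = -883 + 14 \left(- \frac{13}{553}\right) = -883 - \frac{26}{79} = - \frac{69783}{79}$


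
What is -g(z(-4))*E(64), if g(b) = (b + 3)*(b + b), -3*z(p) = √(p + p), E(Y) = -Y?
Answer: -1024/9 - 256*I*√2 ≈ -113.78 - 362.04*I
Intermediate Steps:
z(p) = -√2*√p/3 (z(p) = -√(p + p)/3 = -√2*√p/3)
g(b) = 2*b*(3 + b) (g(b) = (3 + b)*(2*b) = 2*b*(3 + b))
-g(z(-4))*E(64) = -2*(-√2*√(-4)/3)*(3 - √2*√(-4)/3)*(-1*64) = -2*(-√2*2*I/3)*(3 - √2*2*I/3)*(-64) = -2*(-2*I*√2/3)*(3 - 2*I*√2/3)*(-64) = -(-4*I*√2*(3 - 2*I*√2/3)/3)*(-64) = -256*I*√2*(3 - 2*I*√2/3)/3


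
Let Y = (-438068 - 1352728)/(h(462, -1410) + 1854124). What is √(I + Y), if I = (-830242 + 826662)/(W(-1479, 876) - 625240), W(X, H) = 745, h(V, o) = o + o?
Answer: I*√65575904043127198110/8258072082 ≈ 0.9806*I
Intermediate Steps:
h(V, o) = 2*o
Y = -63957/66118 (Y = (-438068 - 1352728)/(2*(-1410) + 1854124) = -1790796/(-2820 + 1854124) = -1790796/1851304 = -1790796*1/1851304 = -63957/66118 ≈ -0.96732)
I = 716/124899 (I = (-830242 + 826662)/(745 - 625240) = -3580/(-624495) = -3580*(-1/624495) = 716/124899 ≈ 0.0057326)
√(I + Y) = √(716/124899 - 63957/66118) = √(-7940824855/8258072082) = I*√65575904043127198110/8258072082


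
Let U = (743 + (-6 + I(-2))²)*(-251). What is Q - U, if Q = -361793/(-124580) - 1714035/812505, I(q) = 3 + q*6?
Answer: 1639583762593891/6748124860 ≈ 2.4297e+5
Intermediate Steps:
I(q) = 3 + 6*q
Q = 5361609411/6748124860 (Q = -361793*(-1/124580) - 1714035*1/812505 = 361793/124580 - 114269/54167 = 5361609411/6748124860 ≈ 0.79453)
U = -242968 (U = (743 + (-6 + (3 + 6*(-2)))²)*(-251) = (743 + (-6 + (3 - 12))²)*(-251) = (743 + (-6 - 9)²)*(-251) = (743 + (-15)²)*(-251) = (743 + 225)*(-251) = 968*(-251) = -242968)
Q - U = 5361609411/6748124860 - 1*(-242968) = 5361609411/6748124860 + 242968 = 1639583762593891/6748124860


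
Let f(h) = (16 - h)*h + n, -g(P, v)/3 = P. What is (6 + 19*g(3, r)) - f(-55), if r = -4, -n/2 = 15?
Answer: 3770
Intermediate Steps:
n = -30 (n = -2*15 = -30)
g(P, v) = -3*P
f(h) = -30 + h*(16 - h) (f(h) = (16 - h)*h - 30 = h*(16 - h) - 30 = -30 + h*(16 - h))
(6 + 19*g(3, r)) - f(-55) = (6 + 19*(-3*3)) - (-30 - 1*(-55)² + 16*(-55)) = (6 + 19*(-9)) - (-30 - 1*3025 - 880) = (6 - 171) - (-30 - 3025 - 880) = -165 - 1*(-3935) = -165 + 3935 = 3770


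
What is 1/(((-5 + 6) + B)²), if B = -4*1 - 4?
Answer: 1/49 ≈ 0.020408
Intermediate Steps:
B = -8 (B = -4 - 4 = -8)
1/(((-5 + 6) + B)²) = 1/(((-5 + 6) - 8)²) = 1/((1 - 8)²) = 1/((-7)²) = 1/49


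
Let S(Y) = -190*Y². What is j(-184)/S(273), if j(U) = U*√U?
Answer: 184*I*√46/7080255 ≈ 0.00017626*I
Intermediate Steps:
j(U) = U^(3/2)
j(-184)/S(273) = (-184)^(3/2)/((-190*273²)) = (-368*I*√46)/((-190*74529)) = -368*I*√46/(-14160510) = -368*I*√46*(-1/14160510) = 184*I*√46/7080255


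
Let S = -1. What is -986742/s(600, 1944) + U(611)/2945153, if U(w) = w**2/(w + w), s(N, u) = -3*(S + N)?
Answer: 1937404473673/3528293294 ≈ 549.11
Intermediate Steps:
s(N, u) = 3 - 3*N (s(N, u) = -3*(-1 + N) = 3 - 3*N)
U(w) = w/2 (U(w) = w**2/((2*w)) = (1/(2*w))*w**2 = w/2)
-986742/s(600, 1944) + U(611)/2945153 = -986742/(3 - 3*600) + ((1/2)*611)/2945153 = -986742/(3 - 1800) + (611/2)*(1/2945153) = -986742/(-1797) + 611/5890306 = -986742*(-1/1797) + 611/5890306 = 328914/599 + 611/5890306 = 1937404473673/3528293294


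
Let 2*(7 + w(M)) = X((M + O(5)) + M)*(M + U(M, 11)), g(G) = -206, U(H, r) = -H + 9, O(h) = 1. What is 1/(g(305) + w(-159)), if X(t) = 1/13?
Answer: -26/5529 ≈ -0.0047025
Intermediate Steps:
U(H, r) = 9 - H
X(t) = 1/13
w(M) = -173/26 (w(M) = -7 + ((M + (9 - M))/13)/2 = -7 + ((1/13)*9)/2 = -7 + (½)*(9/13) = -7 + 9/26 = -173/26)
1/(g(305) + w(-159)) = 1/(-206 - 173/26) = 1/(-5529/26) = -26/5529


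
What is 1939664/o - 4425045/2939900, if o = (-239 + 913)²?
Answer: 184611322559/66776300620 ≈ 2.7646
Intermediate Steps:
o = 454276 (o = 674² = 454276)
1939664/o - 4425045/2939900 = 1939664/454276 - 4425045/2939900 = 1939664*(1/454276) - 4425045*1/2939900 = 484916/113569 - 885009/587980 = 184611322559/66776300620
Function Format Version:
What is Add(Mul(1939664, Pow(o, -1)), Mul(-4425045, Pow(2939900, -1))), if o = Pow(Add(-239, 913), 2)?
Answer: Rational(184611322559, 66776300620) ≈ 2.7646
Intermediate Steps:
o = 454276 (o = Pow(674, 2) = 454276)
Add(Mul(1939664, Pow(o, -1)), Mul(-4425045, Pow(2939900, -1))) = Add(Mul(1939664, Pow(454276, -1)), Mul(-4425045, Pow(2939900, -1))) = Add(Mul(1939664, Rational(1, 454276)), Mul(-4425045, Rational(1, 2939900))) = Add(Rational(484916, 113569), Rational(-885009, 587980)) = Rational(184611322559, 66776300620)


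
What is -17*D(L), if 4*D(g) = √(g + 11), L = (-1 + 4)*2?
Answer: -17*√17/4 ≈ -17.523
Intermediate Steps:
L = 6 (L = 3*2 = 6)
D(g) = √(11 + g)/4 (D(g) = √(g + 11)/4 = √(11 + g)/4)
-17*D(L) = -17*√(11 + 6)/4 = -17*√17/4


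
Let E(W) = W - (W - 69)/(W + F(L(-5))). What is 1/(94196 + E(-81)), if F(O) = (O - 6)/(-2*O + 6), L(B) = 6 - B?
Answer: 1301/122441215 ≈ 1.0626e-5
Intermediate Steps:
F(O) = (-6 + O)/(6 - 2*O)
E(W) = W - (-69 + W)/(-5/16 + W) (E(W) = W - (W - 69)/(W + (6 - (6 - 1*(-5)))/(2*(-3 + (6 - 1*(-5))))) = W - (-69 + W)/(W + (6 - (6 + 5))/(2*(-3 + (6 + 5)))) = W - (-69 + W)/(W + (6 - 1*11)/(2*(-3 + 11))) = W - (-69 + W)/(W + (1/2)*(6 - 11)/8) = W - (-69 + W)/(W + (1/2)*(1/8)*(-5)) = W - (-69 + W)/(W - 5/16) = W - (-69 + W)/(-5/16 + W))
1/(94196 + E(-81)) = 1/(94196 + (1104 - 21*(-81) + 16*(-81)**2)/(-5 + 16*(-81))) = 1/(94196 + (1104 + 1701 + 16*6561)/(-5 - 1296)) = 1/(94196 + (1104 + 1701 + 104976)/(-1301)) = 1/(94196 - 1/1301*107781) = 1/(94196 - 107781/1301) = 1/(122441215/1301) = 1301/122441215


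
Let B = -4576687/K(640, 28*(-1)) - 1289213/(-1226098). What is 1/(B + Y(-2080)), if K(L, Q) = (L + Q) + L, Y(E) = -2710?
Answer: -767537348/4884952554405 ≈ -0.00015712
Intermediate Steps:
K(L, Q) = Q + 2*L
B = -2804926341325/767537348 (B = -4576687/(28*(-1) + 2*640) - 1289213/(-1226098) = -4576687/(-28 + 1280) - 1289213*(-1/1226098) = -4576687/1252 + 1289213/1226098 = -2804926341325/767537348 ≈ -3654.4)
1/(B + Y(-2080)) = 1/(-2804926341325/767537348 - 2710) = 1/(-4884952554405/767537348) = -767537348/4884952554405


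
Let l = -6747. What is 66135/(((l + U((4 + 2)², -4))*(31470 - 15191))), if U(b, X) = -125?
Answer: -66135/111869288 ≈ -0.00059118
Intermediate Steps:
66135/(((l + U((4 + 2)², -4))*(31470 - 15191))) = 66135/(((-6747 - 125)*(31470 - 15191))) = 66135/((-6872*16279)) = 66135/(-111869288) = 66135*(-1/111869288) = -66135/111869288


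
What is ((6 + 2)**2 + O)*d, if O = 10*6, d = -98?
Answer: -12152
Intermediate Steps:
O = 60
((6 + 2)**2 + O)*d = ((6 + 2)**2 + 60)*(-98) = (8**2 + 60)*(-98) = (64 + 60)*(-98) = 124*(-98) = -12152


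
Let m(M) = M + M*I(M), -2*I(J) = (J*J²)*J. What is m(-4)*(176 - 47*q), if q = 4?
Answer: -6096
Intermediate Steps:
I(J) = -J⁴/2 (I(J) = -J*J²*J/2 = -J³*J/2 = -J⁴/2)
m(M) = M - M⁵/2 (m(M) = M + M*(-M⁴/2) = M - M⁵/2)
m(-4)*(176 - 47*q) = (-4 - ½*(-4)⁵)*(176 - 47*4) = (-4 - ½*(-1024))*(176 - 188) = (-4 + 512)*(-12) = 508*(-12) = -6096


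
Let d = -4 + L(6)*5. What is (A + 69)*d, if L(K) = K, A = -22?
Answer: 1222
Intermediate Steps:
d = 26 (d = -4 + 6*5 = -4 + 30 = 26)
(A + 69)*d = (-22 + 69)*26 = 47*26 = 1222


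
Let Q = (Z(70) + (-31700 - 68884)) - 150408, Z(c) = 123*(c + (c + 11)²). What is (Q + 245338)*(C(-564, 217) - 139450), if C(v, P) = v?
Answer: -113405599426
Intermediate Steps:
Z(c) = 123*c + 123*(11 + c)² (Z(c) = 123*(c + (11 + c)²) = 123*c + 123*(11 + c)²)
Q = 564621 (Q = ((123*70 + 123*(11 + 70)²) + (-31700 - 68884)) - 150408 = ((8610 + 123*81²) - 100584) - 150408 = ((8610 + 123*6561) - 100584) - 150408 = ((8610 + 807003) - 100584) - 150408 = (815613 - 100584) - 150408 = 715029 - 150408 = 564621)
(Q + 245338)*(C(-564, 217) - 139450) = (564621 + 245338)*(-564 - 139450) = 809959*(-140014) = -113405599426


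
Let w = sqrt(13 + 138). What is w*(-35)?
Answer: -35*sqrt(151) ≈ -430.09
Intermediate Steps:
w = sqrt(151) ≈ 12.288
w*(-35) = sqrt(151)*(-35) = -35*sqrt(151)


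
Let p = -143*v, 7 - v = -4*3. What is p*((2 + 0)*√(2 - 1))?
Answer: -5434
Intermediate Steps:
v = 19 (v = 7 - (-4)*3 = 7 - 1*(-12) = 7 + 12 = 19)
p = -2717 (p = -143*19 = -2717)
p*((2 + 0)*√(2 - 1)) = -2717*(2 + 0)*√(2 - 1) = -5434*√1 = -5434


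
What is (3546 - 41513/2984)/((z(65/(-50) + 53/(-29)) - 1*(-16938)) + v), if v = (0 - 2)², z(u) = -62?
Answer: 10539751/50369920 ≈ 0.20925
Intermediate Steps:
v = 4 (v = (-2)² = 4)
(3546 - 41513/2984)/((z(65/(-50) + 53/(-29)) - 1*(-16938)) + v) = (3546 - 41513/2984)/((-62 - 1*(-16938)) + 4) = (3546 - 41513*1/2984)/((-62 + 16938) + 4) = (3546 - 41513/2984)/(16876 + 4) = (10539751/2984)/16880 = (10539751/2984)*(1/16880) = 10539751/50369920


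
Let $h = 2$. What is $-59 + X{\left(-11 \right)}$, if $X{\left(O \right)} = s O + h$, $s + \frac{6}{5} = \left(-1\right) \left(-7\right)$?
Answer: $- \frac{604}{5} \approx -120.8$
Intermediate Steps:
$s = \frac{29}{5}$ ($s = - \frac{6}{5} - -7 = - \frac{6}{5} + 7 = \frac{29}{5} \approx 5.8$)
$X{\left(O \right)} = 2 + \frac{29 O}{5}$ ($X{\left(O \right)} = \frac{29 O}{5} + 2 = 2 + \frac{29 O}{5}$)
$-59 + X{\left(-11 \right)} = -59 + \left(2 + \frac{29}{5} \left(-11\right)\right) = -59 + \left(2 - \frac{319}{5}\right) = -59 - \frac{309}{5} = - \frac{604}{5}$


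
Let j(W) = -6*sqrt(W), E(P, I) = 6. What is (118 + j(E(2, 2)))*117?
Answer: 13806 - 702*sqrt(6) ≈ 12086.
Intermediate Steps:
(118 + j(E(2, 2)))*117 = (118 - 6*sqrt(6))*117 = 13806 - 702*sqrt(6)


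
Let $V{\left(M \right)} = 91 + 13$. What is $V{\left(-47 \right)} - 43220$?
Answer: $-43116$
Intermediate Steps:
$V{\left(M \right)} = 104$
$V{\left(-47 \right)} - 43220 = 104 - 43220 = -43116$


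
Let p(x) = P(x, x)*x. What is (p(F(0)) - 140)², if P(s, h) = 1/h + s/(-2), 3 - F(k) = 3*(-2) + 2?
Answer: 106929/4 ≈ 26732.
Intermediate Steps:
F(k) = 7 (F(k) = 3 - (3*(-2) + 2) = 3 - (-6 + 2) = 3 - 1*(-4) = 3 + 4 = 7)
P(s, h) = 1/h - s/2 (P(s, h) = 1/h + s*(-½) = 1/h - s/2)
p(x) = x*(1/x - x/2) (p(x) = (1/x - x/2)*x = x*(1/x - x/2))
(p(F(0)) - 140)² = ((1 - ½*7²) - 140)² = ((1 - ½*49) - 140)² = ((1 - 49/2) - 140)² = (-47/2 - 140)² = (-327/2)² = 106929/4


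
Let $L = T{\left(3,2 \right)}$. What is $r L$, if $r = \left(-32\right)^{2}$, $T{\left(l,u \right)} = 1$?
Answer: $1024$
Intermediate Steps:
$L = 1$
$r = 1024$
$r L = 1024 \cdot 1 = 1024$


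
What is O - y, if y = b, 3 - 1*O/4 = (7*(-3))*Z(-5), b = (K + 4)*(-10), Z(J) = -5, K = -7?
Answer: -438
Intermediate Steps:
b = 30 (b = (-7 + 4)*(-10) = -3*(-10) = 30)
O = -408 (O = 12 - 4*7*(-3)*(-5) = 12 - (-84)*(-5) = 12 - 4*105 = 12 - 420 = -408)
y = 30
O - y = -408 - 1*30 = -408 - 30 = -438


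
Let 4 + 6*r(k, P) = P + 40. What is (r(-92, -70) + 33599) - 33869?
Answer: -827/3 ≈ -275.67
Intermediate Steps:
r(k, P) = 6 + P/6 (r(k, P) = -⅔ + (P + 40)/6 = -⅔ + (40 + P)/6 = -⅔ + (20/3 + P/6) = 6 + P/6)
(r(-92, -70) + 33599) - 33869 = ((6 + (⅙)*(-70)) + 33599) - 33869 = ((6 - 35/3) + 33599) - 33869 = (-17/3 + 33599) - 33869 = 100780/3 - 33869 = -827/3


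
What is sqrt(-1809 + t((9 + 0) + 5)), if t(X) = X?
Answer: I*sqrt(1795) ≈ 42.367*I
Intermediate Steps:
sqrt(-1809 + t((9 + 0) + 5)) = sqrt(-1809 + ((9 + 0) + 5)) = sqrt(-1809 + (9 + 5)) = sqrt(-1809 + 14) = sqrt(-1795) = I*sqrt(1795)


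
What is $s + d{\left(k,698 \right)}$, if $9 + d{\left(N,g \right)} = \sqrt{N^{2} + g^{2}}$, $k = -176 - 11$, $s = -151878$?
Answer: $-151887 + \sqrt{522173} \approx -1.5116 \cdot 10^{5}$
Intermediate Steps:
$k = -187$
$d{\left(N,g \right)} = -9 + \sqrt{N^{2} + g^{2}}$
$s + d{\left(k,698 \right)} = -151878 - \left(9 - \sqrt{\left(-187\right)^{2} + 698^{2}}\right) = -151878 - \left(9 - \sqrt{34969 + 487204}\right) = -151878 - \left(9 - \sqrt{522173}\right) = -151887 + \sqrt{522173}$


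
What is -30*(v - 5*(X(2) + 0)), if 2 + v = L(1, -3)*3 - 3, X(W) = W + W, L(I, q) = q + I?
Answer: 930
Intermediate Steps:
L(I, q) = I + q
X(W) = 2*W
v = -11 (v = -2 + ((1 - 3)*3 - 3) = -2 + (-2*3 - 3) = -2 + (-6 - 3) = -2 - 9 = -11)
-30*(v - 5*(X(2) + 0)) = -30*(-11 - 5*(2*2 + 0)) = -30*(-11 - 5*(4 + 0)) = -30*(-11 - 5*4) = -30*(-11 - 20) = -30*(-31) = 930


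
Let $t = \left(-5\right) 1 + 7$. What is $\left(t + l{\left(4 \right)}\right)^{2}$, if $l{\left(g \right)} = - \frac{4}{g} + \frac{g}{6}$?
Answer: $\frac{25}{9} \approx 2.7778$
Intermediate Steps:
$l{\left(g \right)} = - \frac{4}{g} + \frac{g}{6}$ ($l{\left(g \right)} = - \frac{4}{g} + g \frac{1}{6} = - \frac{4}{g} + \frac{g}{6}$)
$t = 2$ ($t = -5 + 7 = 2$)
$\left(t + l{\left(4 \right)}\right)^{2} = \left(2 + \left(- \frac{4}{4} + \frac{1}{6} \cdot 4\right)\right)^{2} = \left(2 + \left(\left(-4\right) \frac{1}{4} + \frac{2}{3}\right)\right)^{2} = \left(2 + \left(-1 + \frac{2}{3}\right)\right)^{2} = \left(2 - \frac{1}{3}\right)^{2} = \left(\frac{5}{3}\right)^{2} = \frac{25}{9}$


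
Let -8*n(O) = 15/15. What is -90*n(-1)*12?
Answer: 135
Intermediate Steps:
n(O) = -⅛ (n(O) = -15/(8*15) = -⅛*1 = -⅛)
-90*n(-1)*12 = -90*(-⅛)*12 = (45/4)*12 = 135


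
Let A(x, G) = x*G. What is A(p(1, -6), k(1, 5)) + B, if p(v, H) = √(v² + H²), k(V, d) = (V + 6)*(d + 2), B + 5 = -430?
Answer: -435 + 49*√37 ≈ -136.94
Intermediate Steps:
B = -435 (B = -5 - 430 = -435)
k(V, d) = (2 + d)*(6 + V) (k(V, d) = (6 + V)*(2 + d) = (2 + d)*(6 + V))
p(v, H) = √(H² + v²)
A(x, G) = G*x
A(p(1, -6), k(1, 5)) + B = (12 + 2*1 + 6*5 + 1*5)*√((-6)² + 1²) - 435 = (12 + 2 + 30 + 5)*√(36 + 1) - 435 = 49*√37 - 435 = -435 + 49*√37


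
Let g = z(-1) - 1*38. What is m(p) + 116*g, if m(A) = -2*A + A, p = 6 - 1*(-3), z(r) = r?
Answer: -4533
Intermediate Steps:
p = 9 (p = 6 + 3 = 9)
m(A) = -A
g = -39 (g = -1 - 1*38 = -1 - 38 = -39)
m(p) + 116*g = -1*9 + 116*(-39) = -9 - 4524 = -4533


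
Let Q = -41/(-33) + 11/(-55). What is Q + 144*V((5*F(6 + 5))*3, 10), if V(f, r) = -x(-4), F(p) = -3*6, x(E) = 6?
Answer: -142388/165 ≈ -862.96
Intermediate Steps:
F(p) = -18
V(f, r) = -6 (V(f, r) = -1*6 = -6)
Q = 172/165 (Q = -41*(-1/33) + 11*(-1/55) = 41/33 - ⅕ = 172/165 ≈ 1.0424)
Q + 144*V((5*F(6 + 5))*3, 10) = 172/165 + 144*(-6) = 172/165 - 864 = -142388/165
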